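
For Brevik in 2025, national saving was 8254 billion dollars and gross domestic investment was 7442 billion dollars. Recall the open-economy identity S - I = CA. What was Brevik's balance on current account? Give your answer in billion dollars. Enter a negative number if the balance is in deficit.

812

CA = S - I = 8254 - 7442 = 812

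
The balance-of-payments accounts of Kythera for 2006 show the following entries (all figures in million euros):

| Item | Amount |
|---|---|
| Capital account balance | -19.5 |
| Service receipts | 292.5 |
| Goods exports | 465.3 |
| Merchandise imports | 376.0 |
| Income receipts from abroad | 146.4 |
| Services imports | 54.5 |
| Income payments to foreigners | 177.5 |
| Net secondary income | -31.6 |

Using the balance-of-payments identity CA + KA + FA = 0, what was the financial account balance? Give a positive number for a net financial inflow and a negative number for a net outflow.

Goods balance = 465.3 - 376.0 = 89.3
Services balance = 292.5 - 54.5 = 238.0
Trade balance (goods + services) = 89.3 + 238.0 = 327.3
Net primary income = 146.4 - 177.5 = -31.1
Net secondary income = -31.6
Current account = 327.3 + (-31.1) + (-31.6) = 264.6
Financial account = -(264.6 + (-19.5)) = -245.1

-245.1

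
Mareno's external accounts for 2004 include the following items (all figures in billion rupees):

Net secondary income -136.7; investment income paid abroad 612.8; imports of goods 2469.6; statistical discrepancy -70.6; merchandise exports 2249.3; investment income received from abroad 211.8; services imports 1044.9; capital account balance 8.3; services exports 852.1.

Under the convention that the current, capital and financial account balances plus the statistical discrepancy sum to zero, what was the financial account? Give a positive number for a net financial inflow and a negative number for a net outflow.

1013.1

Goods balance = 2249.3 - 2469.6 = -220.3
Services balance = 852.1 - 1044.9 = -192.8
Trade balance (goods + services) = -220.3 + (-192.8) = -413.1
Net primary income = 211.8 - 612.8 = -401.0
Net secondary income = -136.7
Current account = -413.1 + (-401.0) + (-136.7) = -950.8
Financial account = -(-950.8 + 8.3 + (-70.6)) = 1013.1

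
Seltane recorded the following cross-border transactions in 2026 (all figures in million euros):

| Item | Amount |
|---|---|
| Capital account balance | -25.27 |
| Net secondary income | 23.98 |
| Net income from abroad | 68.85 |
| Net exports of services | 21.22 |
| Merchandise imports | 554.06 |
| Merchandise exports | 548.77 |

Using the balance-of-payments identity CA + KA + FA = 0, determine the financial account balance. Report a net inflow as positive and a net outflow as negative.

Goods balance = 548.77 - 554.06 = -5.29
Services balance = 21.22
Trade balance (goods + services) = -5.29 + 21.22 = 15.93
Net primary income = 68.85
Net secondary income = 23.98
Current account = 15.93 + 68.85 + 23.98 = 108.76
Financial account = -(108.76 + (-25.27)) = -83.49

-83.49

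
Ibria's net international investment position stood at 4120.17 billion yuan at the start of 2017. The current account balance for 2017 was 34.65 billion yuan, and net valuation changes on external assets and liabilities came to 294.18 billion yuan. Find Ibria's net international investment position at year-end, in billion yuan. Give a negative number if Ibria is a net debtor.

4449.00

Change in NIIP = current account + net valuation change = 34.65 + 294.18 = 328.83
End-of-year NIIP = 4120.17 + 328.83 = 4449.00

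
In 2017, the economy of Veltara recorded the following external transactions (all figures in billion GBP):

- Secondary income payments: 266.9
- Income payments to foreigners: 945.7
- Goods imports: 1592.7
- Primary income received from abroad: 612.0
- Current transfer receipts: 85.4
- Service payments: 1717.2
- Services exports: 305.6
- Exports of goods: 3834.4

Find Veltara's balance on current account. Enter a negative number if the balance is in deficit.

Goods balance = 3834.4 - 1592.7 = 2241.7
Services balance = 305.6 - 1717.2 = -1411.6
Trade balance (goods + services) = 2241.7 + (-1411.6) = 830.1
Net primary income = 612.0 - 945.7 = -333.7
Net secondary income = 85.4 - 266.9 = -181.5
Current account = 830.1 + (-333.7) + (-181.5) = 314.9

314.9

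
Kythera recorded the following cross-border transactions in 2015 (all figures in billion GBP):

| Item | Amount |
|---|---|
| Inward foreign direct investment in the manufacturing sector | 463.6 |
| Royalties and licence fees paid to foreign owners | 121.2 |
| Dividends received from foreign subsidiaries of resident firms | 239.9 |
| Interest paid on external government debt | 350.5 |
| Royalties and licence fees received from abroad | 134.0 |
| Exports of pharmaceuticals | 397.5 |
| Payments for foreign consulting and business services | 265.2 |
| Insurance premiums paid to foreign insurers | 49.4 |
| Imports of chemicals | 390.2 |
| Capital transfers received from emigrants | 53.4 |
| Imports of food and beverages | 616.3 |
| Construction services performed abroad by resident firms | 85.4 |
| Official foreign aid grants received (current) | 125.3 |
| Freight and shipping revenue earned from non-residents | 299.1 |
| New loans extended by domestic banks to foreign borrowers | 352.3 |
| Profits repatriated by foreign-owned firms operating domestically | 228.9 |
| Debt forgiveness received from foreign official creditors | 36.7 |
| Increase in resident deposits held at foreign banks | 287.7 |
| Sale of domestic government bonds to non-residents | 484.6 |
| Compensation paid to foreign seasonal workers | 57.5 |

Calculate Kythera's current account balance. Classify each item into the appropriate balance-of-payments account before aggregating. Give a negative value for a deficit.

-798.0

Goods: -390.2 - 616.3 + 397.5 = -609.0
Services: 85.4 - 49.4 - 265.2 + 134.0 - 121.2 + 299.1 = 82.7
Primary income: -57.5 + 239.9 - 350.5 - 228.9 = -397.0
Secondary income: 125.3
Current account = (-609.0) + 82.7 + (-397.0) + 125.3 = -798.0
(Excluded from the current account — financial account: inward foreign direct investment in the manufacturing sector 463.6, new loans extended by domestic banks to foreign borrowers 352.3, increase in resident deposits held at foreign banks 287.7, sale of domestic government bonds to non-residents 484.6; capital account: capital transfers received from emigrants 53.4, debt forgiveness received from foreign official creditors 36.7.)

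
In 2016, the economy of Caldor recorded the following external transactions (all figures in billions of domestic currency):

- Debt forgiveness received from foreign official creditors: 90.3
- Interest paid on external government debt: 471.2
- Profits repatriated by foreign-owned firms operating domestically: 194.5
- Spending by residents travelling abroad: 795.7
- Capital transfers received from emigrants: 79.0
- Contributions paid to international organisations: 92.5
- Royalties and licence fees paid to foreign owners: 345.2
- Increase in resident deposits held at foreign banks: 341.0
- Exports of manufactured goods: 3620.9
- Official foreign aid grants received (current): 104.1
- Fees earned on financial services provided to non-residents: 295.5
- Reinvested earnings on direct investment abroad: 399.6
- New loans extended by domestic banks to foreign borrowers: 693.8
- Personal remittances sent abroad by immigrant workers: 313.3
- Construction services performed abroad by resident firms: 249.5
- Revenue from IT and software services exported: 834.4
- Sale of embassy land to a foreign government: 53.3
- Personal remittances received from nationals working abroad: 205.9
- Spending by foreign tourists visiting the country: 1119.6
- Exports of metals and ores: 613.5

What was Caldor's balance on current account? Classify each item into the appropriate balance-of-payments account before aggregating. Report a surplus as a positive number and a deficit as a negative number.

5230.6

Goods: 613.5 + 3620.9 = 4234.4
Services: 249.5 + 1119.6 - 795.7 + 834.4 + 295.5 - 345.2 = 1358.1
Primary income: -471.2 - 194.5 + 399.6 = -266.1
Secondary income: 205.9 - 92.5 + 104.1 - 313.3 = -95.8
Current account = 4234.4 + 1358.1 + (-266.1) + (-95.8) = 5230.6
(Excluded from the current account — capital account: debt forgiveness received from foreign official creditors 90.3, capital transfers received from emigrants 79.0, sale of embassy land to a foreign government 53.3; financial account: increase in resident deposits held at foreign banks 341.0, new loans extended by domestic banks to foreign borrowers 693.8.)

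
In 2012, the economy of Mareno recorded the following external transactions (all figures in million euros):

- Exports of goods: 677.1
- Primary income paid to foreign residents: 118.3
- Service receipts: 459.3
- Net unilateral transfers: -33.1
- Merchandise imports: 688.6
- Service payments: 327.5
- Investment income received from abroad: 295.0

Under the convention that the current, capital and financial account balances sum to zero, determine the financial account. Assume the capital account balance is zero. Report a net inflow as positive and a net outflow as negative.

Goods balance = 677.1 - 688.6 = -11.5
Services balance = 459.3 - 327.5 = 131.8
Trade balance (goods + services) = -11.5 + 131.8 = 120.3
Net primary income = 295.0 - 118.3 = 176.7
Net secondary income = -33.1
Current account = 120.3 + 176.7 + (-33.1) = 263.9
Financial account = -(263.9) = -263.9

-263.9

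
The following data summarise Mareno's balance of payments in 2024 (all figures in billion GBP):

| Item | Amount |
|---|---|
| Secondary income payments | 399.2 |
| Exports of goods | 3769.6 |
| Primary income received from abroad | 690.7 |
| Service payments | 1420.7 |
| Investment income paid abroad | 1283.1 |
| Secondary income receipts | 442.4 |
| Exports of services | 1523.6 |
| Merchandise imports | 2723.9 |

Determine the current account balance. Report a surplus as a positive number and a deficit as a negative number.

Goods balance = 3769.6 - 2723.9 = 1045.7
Services balance = 1523.6 - 1420.7 = 102.9
Trade balance (goods + services) = 1045.7 + 102.9 = 1148.6
Net primary income = 690.7 - 1283.1 = -592.4
Net secondary income = 442.4 - 399.2 = 43.2
Current account = 1148.6 + (-592.4) + 43.2 = 599.4

599.4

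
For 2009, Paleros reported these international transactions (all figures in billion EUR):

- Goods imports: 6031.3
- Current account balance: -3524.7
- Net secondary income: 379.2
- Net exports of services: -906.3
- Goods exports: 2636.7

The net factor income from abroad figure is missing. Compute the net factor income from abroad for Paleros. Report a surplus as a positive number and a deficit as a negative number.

397.0

Current account = goods balance + services balance + net primary income + net secondary income
Sum of the known components = -3921.7
Net factor income from abroad = CA - (known components) = -3524.7 - (-3921.7) = 397.0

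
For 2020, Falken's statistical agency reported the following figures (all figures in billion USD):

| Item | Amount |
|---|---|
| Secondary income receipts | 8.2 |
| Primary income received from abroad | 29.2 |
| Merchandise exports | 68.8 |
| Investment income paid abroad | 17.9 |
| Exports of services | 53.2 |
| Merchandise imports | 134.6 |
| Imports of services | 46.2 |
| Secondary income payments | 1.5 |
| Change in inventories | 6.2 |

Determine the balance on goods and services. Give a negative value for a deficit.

-58.8

Goods balance = 68.8 - 134.6 = -65.8
Services balance = 53.2 - 46.2 = 7.0
Trade balance (goods + services) = -65.8 + 7.0 = -58.8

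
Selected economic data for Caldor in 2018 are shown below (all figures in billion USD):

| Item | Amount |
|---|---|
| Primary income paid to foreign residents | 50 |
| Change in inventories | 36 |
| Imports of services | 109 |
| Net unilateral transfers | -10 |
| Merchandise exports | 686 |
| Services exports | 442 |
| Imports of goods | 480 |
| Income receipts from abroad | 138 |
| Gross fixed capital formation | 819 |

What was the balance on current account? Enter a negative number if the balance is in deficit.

617

Goods balance = 686 - 480 = 206
Services balance = 442 - 109 = 333
Trade balance (goods + services) = 206 + 333 = 539
Net primary income = 138 - 50 = 88
Net secondary income = -10
Current account = 539 + 88 + (-10) = 617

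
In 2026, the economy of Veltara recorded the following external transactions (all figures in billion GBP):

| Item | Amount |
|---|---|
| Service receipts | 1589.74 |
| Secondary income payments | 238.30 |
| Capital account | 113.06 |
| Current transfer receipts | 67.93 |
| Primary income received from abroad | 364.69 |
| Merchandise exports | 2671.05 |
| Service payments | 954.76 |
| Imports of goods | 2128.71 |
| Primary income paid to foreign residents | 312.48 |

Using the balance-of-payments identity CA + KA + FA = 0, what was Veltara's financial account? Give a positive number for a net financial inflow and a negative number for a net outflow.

-1172.22

Goods balance = 2671.05 - 2128.71 = 542.34
Services balance = 1589.74 - 954.76 = 634.98
Trade balance (goods + services) = 542.34 + 634.98 = 1177.32
Net primary income = 364.69 - 312.48 = 52.21
Net secondary income = 67.93 - 238.30 = -170.37
Current account = 1177.32 + 52.21 + (-170.37) = 1059.16
Financial account = -(1059.16 + 113.06) = -1172.22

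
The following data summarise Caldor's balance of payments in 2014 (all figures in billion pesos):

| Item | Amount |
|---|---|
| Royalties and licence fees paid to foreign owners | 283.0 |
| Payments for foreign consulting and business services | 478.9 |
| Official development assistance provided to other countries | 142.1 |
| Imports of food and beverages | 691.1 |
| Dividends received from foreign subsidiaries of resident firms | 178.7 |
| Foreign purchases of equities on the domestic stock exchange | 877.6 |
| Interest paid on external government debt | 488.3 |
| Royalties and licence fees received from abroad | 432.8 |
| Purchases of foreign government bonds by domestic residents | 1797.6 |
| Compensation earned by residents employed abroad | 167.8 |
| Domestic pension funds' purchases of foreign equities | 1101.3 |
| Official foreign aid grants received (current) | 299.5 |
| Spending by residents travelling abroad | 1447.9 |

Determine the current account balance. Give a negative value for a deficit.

-2452.5

Goods: -691.1
Services: -1447.9 - 478.9 + 432.8 - 283.0 = -1777.0
Primary income: -488.3 + 178.7 + 167.8 = -141.8
Secondary income: -142.1 + 299.5 = 157.4
Current account = (-691.1) + (-1777.0) + (-141.8) + 157.4 = -2452.5
(Excluded from the current account — financial account: foreign purchases of equities on the domestic stock exchange 877.6, purchases of foreign government bonds by domestic residents 1797.6, domestic pension funds' purchases of foreign equities 1101.3.)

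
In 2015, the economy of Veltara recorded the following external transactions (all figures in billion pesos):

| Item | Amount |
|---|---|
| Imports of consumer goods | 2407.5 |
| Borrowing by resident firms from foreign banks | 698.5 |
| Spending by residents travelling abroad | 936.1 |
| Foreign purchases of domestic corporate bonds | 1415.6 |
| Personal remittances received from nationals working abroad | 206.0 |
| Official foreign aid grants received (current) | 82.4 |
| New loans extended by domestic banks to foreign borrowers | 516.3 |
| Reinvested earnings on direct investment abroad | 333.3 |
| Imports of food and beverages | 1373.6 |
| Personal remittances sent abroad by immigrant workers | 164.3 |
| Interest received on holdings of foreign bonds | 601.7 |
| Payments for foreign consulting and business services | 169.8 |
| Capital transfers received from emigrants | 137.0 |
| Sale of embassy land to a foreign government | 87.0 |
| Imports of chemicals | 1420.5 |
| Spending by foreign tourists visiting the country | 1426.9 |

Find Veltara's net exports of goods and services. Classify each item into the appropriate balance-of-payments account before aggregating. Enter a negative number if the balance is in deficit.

-4880.6

Goods: -1420.5 - 1373.6 - 2407.5 = -5201.6
Services: -169.8 + 1426.9 - 936.1 = 321.0
Trade balance = -5201.6 + 321.0 = -4880.6
(Excluded from the trade balance — financial account: borrowing by resident firms from foreign banks 698.5, foreign purchases of domestic corporate bonds 1415.6, new loans extended by domestic banks to foreign borrowers 516.3; secondary income: personal remittances received from nationals working abroad 206.0, official foreign aid grants received (current) 82.4, personal remittances sent abroad by immigrant workers 164.3; primary income: reinvested earnings on direct investment abroad 333.3, interest received on holdings of foreign bonds 601.7; capital account: capital transfers received from emigrants 137.0, sale of embassy land to a foreign government 87.0.)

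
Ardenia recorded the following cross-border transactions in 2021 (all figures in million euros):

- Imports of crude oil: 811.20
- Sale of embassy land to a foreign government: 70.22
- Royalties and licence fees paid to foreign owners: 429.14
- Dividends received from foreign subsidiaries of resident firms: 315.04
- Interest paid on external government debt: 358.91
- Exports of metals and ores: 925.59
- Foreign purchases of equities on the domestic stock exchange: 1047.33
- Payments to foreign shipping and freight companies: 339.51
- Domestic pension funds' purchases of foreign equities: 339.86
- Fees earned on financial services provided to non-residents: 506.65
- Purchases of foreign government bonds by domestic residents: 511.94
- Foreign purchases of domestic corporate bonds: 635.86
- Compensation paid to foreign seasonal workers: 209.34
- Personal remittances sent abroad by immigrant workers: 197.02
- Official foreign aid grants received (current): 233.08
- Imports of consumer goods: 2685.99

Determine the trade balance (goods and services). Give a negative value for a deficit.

Goods: -2685.99 + 925.59 - 811.20 = -2571.60
Services: -429.14 + 506.65 - 339.51 = -262.00
Trade balance = -2571.60 + (-262.00) = -2833.60
(Excluded from the trade balance — capital account: sale of embassy land to a foreign government 70.22; primary income: dividends received from foreign subsidiaries of resident firms 315.04, interest paid on external government debt 358.91, compensation paid to foreign seasonal workers 209.34; financial account: foreign purchases of equities on the domestic stock exchange 1047.33, domestic pension funds' purchases of foreign equities 339.86, purchases of foreign government bonds by domestic residents 511.94, foreign purchases of domestic corporate bonds 635.86; secondary income: personal remittances sent abroad by immigrant workers 197.02, official foreign aid grants received (current) 233.08.)

-2833.60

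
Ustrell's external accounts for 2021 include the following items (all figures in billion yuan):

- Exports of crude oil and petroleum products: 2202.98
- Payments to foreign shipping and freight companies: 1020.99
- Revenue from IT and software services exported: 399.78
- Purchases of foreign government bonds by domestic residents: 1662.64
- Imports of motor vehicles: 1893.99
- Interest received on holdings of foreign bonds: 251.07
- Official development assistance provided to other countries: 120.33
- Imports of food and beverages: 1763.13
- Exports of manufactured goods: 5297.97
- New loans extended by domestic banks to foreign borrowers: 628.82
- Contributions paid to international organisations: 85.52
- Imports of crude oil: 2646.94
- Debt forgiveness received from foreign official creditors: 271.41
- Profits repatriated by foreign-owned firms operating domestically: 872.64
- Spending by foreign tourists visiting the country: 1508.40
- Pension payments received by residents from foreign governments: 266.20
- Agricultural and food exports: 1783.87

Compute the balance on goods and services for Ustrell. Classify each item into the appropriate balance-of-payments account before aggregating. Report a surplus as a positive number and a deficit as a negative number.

Goods: 5297.97 + 1783.87 - 1763.13 - 1893.99 + 2202.98 - 2646.94 = 2980.76
Services: -1020.99 + 399.78 + 1508.40 = 887.19
Trade balance = 2980.76 + 887.19 = 3867.95
(Excluded from the trade balance — financial account: purchases of foreign government bonds by domestic residents 1662.64, new loans extended by domestic banks to foreign borrowers 628.82; primary income: interest received on holdings of foreign bonds 251.07, profits repatriated by foreign-owned firms operating domestically 872.64; secondary income: official development assistance provided to other countries 120.33, contributions paid to international organisations 85.52, pension payments received by residents from foreign governments 266.20; capital account: debt forgiveness received from foreign official creditors 271.41.)

3867.95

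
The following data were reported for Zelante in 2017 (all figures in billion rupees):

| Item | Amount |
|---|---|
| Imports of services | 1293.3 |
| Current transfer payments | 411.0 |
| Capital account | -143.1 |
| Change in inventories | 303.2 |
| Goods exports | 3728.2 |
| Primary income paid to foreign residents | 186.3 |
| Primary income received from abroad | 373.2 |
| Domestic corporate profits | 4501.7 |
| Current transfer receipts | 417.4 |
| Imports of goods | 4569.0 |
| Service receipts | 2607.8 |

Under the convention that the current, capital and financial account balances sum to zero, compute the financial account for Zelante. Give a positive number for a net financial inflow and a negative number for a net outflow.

-523.9

Goods balance = 3728.2 - 4569.0 = -840.8
Services balance = 2607.8 - 1293.3 = 1314.5
Trade balance (goods + services) = -840.8 + 1314.5 = 473.7
Net primary income = 373.2 - 186.3 = 186.9
Net secondary income = 417.4 - 411.0 = 6.4
Current account = 473.7 + 186.9 + 6.4 = 667.0
Financial account = -(667.0 + (-143.1)) = -523.9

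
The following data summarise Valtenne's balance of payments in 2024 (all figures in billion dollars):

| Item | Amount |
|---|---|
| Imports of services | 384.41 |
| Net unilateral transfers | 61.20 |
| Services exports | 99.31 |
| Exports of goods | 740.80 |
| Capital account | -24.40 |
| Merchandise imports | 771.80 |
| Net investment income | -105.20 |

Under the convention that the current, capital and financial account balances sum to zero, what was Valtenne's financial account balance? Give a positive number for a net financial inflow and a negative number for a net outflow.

384.50

Goods balance = 740.80 - 771.80 = -31.00
Services balance = 99.31 - 384.41 = -285.10
Trade balance (goods + services) = -31.00 + (-285.10) = -316.10
Net primary income = -105.20
Net secondary income = 61.20
Current account = -316.10 + (-105.20) + 61.20 = -360.10
Financial account = -(-360.10 + (-24.40)) = 384.50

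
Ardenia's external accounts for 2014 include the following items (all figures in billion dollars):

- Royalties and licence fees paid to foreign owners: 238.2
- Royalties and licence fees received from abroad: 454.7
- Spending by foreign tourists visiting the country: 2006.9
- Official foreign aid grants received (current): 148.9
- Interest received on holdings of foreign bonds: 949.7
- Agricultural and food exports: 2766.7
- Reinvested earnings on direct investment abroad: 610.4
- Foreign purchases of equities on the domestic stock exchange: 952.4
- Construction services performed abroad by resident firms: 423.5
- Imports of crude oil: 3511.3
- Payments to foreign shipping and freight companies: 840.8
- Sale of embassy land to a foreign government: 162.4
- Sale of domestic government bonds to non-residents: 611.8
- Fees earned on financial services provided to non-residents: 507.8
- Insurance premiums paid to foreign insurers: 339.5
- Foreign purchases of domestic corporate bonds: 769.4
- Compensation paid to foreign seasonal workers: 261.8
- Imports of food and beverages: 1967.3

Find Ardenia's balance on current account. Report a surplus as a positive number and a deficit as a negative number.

Goods: -3511.3 - 1967.3 + 2766.7 = -2711.9
Services: 423.5 + 507.8 - 238.2 + 454.7 + 2006.9 - 840.8 - 339.5 = 1974.4
Primary income: 949.7 - 261.8 + 610.4 = 1298.3
Secondary income: 148.9
Current account = (-2711.9) + 1974.4 + 1298.3 + 148.9 = 709.7
(Excluded from the current account — financial account: foreign purchases of equities on the domestic stock exchange 952.4, sale of domestic government bonds to non-residents 611.8, foreign purchases of domestic corporate bonds 769.4; capital account: sale of embassy land to a foreign government 162.4.)

709.7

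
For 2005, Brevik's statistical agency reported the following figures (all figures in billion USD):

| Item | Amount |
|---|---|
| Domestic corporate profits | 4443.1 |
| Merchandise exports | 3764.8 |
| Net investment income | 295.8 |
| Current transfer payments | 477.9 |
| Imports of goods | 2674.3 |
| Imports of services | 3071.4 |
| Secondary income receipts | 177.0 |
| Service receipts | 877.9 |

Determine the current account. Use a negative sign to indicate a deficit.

-1108.1

Goods balance = 3764.8 - 2674.3 = 1090.5
Services balance = 877.9 - 3071.4 = -2193.5
Trade balance (goods + services) = 1090.5 + (-2193.5) = -1103.0
Net primary income = 295.8
Net secondary income = 177.0 - 477.9 = -300.9
Current account = -1103.0 + 295.8 + (-300.9) = -1108.1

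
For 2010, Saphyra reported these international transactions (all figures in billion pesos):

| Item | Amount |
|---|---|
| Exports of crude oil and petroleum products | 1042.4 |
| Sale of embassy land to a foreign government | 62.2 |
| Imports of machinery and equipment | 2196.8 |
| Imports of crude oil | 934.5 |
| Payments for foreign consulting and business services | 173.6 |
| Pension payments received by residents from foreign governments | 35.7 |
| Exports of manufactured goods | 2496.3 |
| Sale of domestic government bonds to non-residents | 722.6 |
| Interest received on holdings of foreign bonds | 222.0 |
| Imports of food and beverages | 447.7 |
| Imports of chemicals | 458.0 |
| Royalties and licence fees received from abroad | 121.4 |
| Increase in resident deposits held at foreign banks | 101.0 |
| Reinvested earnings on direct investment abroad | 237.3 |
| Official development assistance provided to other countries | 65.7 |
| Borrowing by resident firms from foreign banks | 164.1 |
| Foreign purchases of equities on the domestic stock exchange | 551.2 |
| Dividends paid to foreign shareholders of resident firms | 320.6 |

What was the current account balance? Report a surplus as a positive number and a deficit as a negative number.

Goods: -2196.8 + 2496.3 - 447.7 - 934.5 + 1042.4 - 458.0 = -498.3
Services: 121.4 - 173.6 = -52.2
Primary income: -320.6 + 237.3 + 222.0 = 138.7
Secondary income: -65.7 + 35.7 = -30.0
Current account = (-498.3) + (-52.2) + 138.7 + (-30.0) = -441.8
(Excluded from the current account — capital account: sale of embassy land to a foreign government 62.2; financial account: sale of domestic government bonds to non-residents 722.6, increase in resident deposits held at foreign banks 101.0, borrowing by resident firms from foreign banks 164.1, foreign purchases of equities on the domestic stock exchange 551.2.)

-441.8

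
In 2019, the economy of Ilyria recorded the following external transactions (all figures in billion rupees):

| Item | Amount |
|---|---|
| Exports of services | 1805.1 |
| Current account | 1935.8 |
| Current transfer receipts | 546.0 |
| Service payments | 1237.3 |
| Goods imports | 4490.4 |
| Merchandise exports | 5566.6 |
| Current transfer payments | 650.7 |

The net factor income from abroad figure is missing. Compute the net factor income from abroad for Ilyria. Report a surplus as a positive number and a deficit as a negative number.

Current account = goods balance + services balance + net primary income + net secondary income
Sum of the known components = 1539.3
Net factor income from abroad = CA - (known components) = 1935.8 - 1539.3 = 396.5

396.5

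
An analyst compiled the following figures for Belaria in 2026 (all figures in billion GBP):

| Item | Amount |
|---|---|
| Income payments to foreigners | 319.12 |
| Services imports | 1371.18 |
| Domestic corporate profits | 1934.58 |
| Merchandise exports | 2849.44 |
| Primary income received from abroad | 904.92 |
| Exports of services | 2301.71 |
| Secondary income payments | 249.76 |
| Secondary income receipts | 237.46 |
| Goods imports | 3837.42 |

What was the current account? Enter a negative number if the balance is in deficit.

516.05

Goods balance = 2849.44 - 3837.42 = -987.98
Services balance = 2301.71 - 1371.18 = 930.53
Trade balance (goods + services) = -987.98 + 930.53 = -57.45
Net primary income = 904.92 - 319.12 = 585.80
Net secondary income = 237.46 - 249.76 = -12.30
Current account = -57.45 + 585.80 + (-12.30) = 516.05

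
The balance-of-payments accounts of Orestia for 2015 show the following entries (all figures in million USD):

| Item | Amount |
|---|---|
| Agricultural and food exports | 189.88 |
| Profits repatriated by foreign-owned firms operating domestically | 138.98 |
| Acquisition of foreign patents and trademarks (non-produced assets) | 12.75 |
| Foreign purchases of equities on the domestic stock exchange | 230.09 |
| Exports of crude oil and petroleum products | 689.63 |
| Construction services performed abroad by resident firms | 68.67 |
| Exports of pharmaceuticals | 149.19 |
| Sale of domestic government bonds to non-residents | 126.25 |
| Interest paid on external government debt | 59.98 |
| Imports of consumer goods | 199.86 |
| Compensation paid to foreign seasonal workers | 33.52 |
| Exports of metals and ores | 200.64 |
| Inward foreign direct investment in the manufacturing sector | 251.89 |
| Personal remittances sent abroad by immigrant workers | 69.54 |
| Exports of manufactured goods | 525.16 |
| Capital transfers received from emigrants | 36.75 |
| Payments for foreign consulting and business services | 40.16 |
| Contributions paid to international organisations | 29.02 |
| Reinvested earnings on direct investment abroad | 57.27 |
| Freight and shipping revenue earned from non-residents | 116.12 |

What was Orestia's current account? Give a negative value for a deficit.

Goods: 689.63 + 200.64 - 199.86 + 149.19 + 189.88 + 525.16 = 1554.64
Services: 68.67 - 40.16 + 116.12 = 144.63
Primary income: -59.98 - 138.98 - 33.52 + 57.27 = -175.21
Secondary income: -69.54 - 29.02 = -98.56
Current account = 1554.64 + 144.63 + (-175.21) + (-98.56) = 1425.50
(Excluded from the current account — capital account: acquisition of foreign patents and trademarks (non-produced assets) 12.75, capital transfers received from emigrants 36.75; financial account: foreign purchases of equities on the domestic stock exchange 230.09, sale of domestic government bonds to non-residents 126.25, inward foreign direct investment in the manufacturing sector 251.89.)

1425.50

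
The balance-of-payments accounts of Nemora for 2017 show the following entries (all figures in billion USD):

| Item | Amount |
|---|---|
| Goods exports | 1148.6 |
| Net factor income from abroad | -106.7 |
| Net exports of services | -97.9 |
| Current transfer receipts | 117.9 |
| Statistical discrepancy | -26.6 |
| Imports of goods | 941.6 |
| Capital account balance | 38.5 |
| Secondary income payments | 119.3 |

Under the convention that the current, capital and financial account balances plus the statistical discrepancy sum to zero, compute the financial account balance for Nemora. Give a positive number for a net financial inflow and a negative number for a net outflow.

-12.9

Goods balance = 1148.6 - 941.6 = 207.0
Services balance = -97.9
Trade balance (goods + services) = 207.0 + (-97.9) = 109.1
Net primary income = -106.7
Net secondary income = 117.9 - 119.3 = -1.4
Current account = 109.1 + (-106.7) + (-1.4) = 1.0
Financial account = -(1.0 + 38.5 + (-26.6)) = -12.9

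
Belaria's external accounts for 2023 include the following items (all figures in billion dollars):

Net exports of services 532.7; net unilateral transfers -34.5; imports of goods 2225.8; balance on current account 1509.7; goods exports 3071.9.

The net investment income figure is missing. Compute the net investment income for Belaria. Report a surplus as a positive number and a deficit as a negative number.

165.4

Current account = goods balance + services balance + net primary income + net secondary income
Sum of the known components = 1344.3
Net investment income = CA - (known components) = 1509.7 - 1344.3 = 165.4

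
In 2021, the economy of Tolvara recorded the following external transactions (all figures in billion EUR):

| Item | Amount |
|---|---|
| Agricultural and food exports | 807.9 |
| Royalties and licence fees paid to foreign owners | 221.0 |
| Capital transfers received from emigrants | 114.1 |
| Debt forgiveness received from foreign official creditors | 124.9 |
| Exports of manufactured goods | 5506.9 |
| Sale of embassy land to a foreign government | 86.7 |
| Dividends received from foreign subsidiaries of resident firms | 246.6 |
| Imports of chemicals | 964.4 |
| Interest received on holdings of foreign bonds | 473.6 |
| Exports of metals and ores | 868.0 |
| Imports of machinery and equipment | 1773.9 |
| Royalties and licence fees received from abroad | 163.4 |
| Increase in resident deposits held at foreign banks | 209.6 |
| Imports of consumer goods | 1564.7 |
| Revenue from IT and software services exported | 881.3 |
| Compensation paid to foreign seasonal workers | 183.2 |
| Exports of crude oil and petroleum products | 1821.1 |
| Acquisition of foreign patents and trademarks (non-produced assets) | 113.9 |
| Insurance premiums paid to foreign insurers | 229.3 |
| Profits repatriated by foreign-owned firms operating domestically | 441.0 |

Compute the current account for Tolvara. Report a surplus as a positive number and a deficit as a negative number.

5391.3

Goods: 807.9 - 1773.9 + 5506.9 - 1564.7 + 1821.1 + 868.0 - 964.4 = 4700.9
Services: -221.0 + 881.3 + 163.4 - 229.3 = 594.4
Primary income: -183.2 + 246.6 + 473.6 - 441.0 = 96.0
Current account = 4700.9 + 594.4 + 96.0 = 5391.3
(Excluded from the current account — capital account: capital transfers received from emigrants 114.1, debt forgiveness received from foreign official creditors 124.9, sale of embassy land to a foreign government 86.7, acquisition of foreign patents and trademarks (non-produced assets) 113.9; financial account: increase in resident deposits held at foreign banks 209.6.)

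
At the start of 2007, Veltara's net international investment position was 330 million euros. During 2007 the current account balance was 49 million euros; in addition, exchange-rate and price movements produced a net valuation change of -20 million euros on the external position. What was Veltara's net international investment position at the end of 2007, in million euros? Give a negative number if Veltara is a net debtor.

359

Change in NIIP = current account + net valuation change = 49 + (-20) = 29
End-of-year NIIP = 330 + 29 = 359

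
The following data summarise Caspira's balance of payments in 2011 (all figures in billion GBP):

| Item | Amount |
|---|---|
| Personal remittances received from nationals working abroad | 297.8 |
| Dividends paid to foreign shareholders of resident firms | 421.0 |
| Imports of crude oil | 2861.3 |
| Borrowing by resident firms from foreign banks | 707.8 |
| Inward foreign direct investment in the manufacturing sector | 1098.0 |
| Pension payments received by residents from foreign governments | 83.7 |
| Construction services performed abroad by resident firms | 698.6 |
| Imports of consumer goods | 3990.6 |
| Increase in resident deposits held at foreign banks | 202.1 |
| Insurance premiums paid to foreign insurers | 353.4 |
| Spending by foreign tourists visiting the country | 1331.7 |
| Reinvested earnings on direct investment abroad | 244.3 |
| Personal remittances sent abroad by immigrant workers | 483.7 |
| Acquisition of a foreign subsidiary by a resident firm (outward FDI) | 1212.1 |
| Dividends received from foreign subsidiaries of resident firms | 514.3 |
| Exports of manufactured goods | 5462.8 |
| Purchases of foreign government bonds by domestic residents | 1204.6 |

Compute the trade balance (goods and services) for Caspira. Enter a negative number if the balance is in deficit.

Goods: -3990.6 + 5462.8 - 2861.3 = -1389.1
Services: 698.6 - 353.4 + 1331.7 = 1676.9
Trade balance = -1389.1 + 1676.9 = 287.8
(Excluded from the trade balance — secondary income: personal remittances received from nationals working abroad 297.8, pension payments received by residents from foreign governments 83.7, personal remittances sent abroad by immigrant workers 483.7; primary income: dividends paid to foreign shareholders of resident firms 421.0, reinvested earnings on direct investment abroad 244.3, dividends received from foreign subsidiaries of resident firms 514.3; financial account: borrowing by resident firms from foreign banks 707.8, inward foreign direct investment in the manufacturing sector 1098.0, increase in resident deposits held at foreign banks 202.1, acquisition of a foreign subsidiary by a resident firm (outward FDI) 1212.1, purchases of foreign government bonds by domestic residents 1204.6.)

287.8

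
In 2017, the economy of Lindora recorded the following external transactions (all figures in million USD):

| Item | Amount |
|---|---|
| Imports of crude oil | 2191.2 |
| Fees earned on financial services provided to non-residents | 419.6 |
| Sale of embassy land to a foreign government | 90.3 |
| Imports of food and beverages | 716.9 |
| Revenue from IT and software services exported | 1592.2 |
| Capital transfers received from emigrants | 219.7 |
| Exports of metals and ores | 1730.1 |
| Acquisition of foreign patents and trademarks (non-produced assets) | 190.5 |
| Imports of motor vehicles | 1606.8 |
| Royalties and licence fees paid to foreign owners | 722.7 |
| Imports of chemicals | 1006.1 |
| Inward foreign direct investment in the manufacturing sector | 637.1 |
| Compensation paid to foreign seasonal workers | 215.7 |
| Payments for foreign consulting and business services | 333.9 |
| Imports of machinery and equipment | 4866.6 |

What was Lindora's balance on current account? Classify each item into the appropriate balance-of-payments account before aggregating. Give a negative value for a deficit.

-7918.0

Goods: -4866.6 - 1006.1 - 1606.8 + 1730.1 - 2191.2 - 716.9 = -8657.5
Services: 1592.2 + 419.6 - 333.9 - 722.7 = 955.2
Primary income: -215.7
Current account = (-8657.5) + 955.2 + (-215.7) = -7918.0
(Excluded from the current account — capital account: sale of embassy land to a foreign government 90.3, capital transfers received from emigrants 219.7, acquisition of foreign patents and trademarks (non-produced assets) 190.5; financial account: inward foreign direct investment in the manufacturing sector 637.1.)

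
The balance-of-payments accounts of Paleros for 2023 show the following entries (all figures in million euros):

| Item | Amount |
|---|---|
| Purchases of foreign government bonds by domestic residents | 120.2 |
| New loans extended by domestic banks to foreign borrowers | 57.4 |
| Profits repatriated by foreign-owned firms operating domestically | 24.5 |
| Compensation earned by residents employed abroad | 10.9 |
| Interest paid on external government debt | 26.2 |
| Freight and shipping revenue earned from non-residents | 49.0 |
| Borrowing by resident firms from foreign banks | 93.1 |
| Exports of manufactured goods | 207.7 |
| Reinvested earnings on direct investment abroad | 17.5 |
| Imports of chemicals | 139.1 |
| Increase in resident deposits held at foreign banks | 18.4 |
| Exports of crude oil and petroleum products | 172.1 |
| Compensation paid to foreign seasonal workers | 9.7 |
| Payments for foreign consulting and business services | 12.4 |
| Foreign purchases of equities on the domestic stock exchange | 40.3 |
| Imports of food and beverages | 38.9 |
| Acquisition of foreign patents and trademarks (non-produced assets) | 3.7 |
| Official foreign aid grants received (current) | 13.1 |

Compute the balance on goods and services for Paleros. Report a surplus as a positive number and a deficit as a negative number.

238.4

Goods: 172.1 - 139.1 - 38.9 + 207.7 = 201.8
Services: 49.0 - 12.4 = 36.6
Trade balance = 201.8 + 36.6 = 238.4
(Excluded from the trade balance — financial account: purchases of foreign government bonds by domestic residents 120.2, new loans extended by domestic banks to foreign borrowers 57.4, borrowing by resident firms from foreign banks 93.1, increase in resident deposits held at foreign banks 18.4, foreign purchases of equities on the domestic stock exchange 40.3; primary income: profits repatriated by foreign-owned firms operating domestically 24.5, compensation earned by residents employed abroad 10.9, interest paid on external government debt 26.2, reinvested earnings on direct investment abroad 17.5, compensation paid to foreign seasonal workers 9.7; capital account: acquisition of foreign patents and trademarks (non-produced assets) 3.7; secondary income: official foreign aid grants received (current) 13.1.)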